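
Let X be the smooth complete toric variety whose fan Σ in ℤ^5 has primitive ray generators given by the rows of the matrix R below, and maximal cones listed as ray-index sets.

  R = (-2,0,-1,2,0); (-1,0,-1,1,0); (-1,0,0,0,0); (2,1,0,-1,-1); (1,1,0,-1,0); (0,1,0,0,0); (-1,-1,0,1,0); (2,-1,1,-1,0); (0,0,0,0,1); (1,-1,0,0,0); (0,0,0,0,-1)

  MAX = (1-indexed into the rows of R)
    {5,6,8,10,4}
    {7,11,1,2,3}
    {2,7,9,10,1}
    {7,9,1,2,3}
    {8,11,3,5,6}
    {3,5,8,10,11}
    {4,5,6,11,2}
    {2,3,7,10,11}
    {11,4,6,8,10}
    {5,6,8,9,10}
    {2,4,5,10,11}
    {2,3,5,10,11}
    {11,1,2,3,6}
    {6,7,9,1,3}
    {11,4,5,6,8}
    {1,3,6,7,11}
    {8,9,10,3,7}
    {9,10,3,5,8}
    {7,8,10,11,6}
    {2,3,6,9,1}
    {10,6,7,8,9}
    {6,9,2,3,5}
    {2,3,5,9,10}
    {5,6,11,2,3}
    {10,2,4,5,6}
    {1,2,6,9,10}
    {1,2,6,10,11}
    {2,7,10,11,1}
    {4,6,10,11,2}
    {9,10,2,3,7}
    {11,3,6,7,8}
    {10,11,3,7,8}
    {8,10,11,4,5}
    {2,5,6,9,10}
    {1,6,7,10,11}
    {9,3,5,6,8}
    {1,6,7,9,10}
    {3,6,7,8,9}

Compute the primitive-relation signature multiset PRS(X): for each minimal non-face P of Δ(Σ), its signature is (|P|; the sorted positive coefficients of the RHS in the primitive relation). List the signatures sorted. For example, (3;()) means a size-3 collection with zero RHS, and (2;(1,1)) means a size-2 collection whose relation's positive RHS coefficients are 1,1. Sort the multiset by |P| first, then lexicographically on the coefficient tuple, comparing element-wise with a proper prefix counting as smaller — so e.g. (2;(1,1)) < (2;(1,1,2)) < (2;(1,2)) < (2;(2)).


Minimal non-faces — 13 found among 11 rays, 38 max cones:

  P = {5,7}:  v_{5} + v_{7} = 0  →  sig = (2;())
  P = {9,11}:  v_{9} + v_{11} = 0  →  sig = (2;())
  P = {2,8}:  v_{2} + v_{8} = v_{10}  →  sig = (2;(1))
  P = {1,5}:  v_{1} + v_{5} = v_{2} + v_{6}  →  sig = (2;(1,1))
  P = {3,4}:  v_{3} + v_{4} = v_{5} + v_{11}  →  sig = (2;(1,1))
  P = {1,8}:  v_{1} + v_{8} = v_{6} + v_{7} + v_{10}  →  sig = (2;(1,1,1))
  P = {4,7}:  v_{4} + v_{7} = v_{6} + v_{10} + v_{11}  →  sig = (2;(1,1,1))
  P = {4,9}:  v_{4} + v_{9} = v_{5} + v_{6} + v_{10}  →  sig = (2;(1,1,1))
  P = {1,4}:  v_{1} + v_{4} = v_{2} + 2·v_{6} + v_{10} + v_{11}  →  sig = (2;(1,1,1,2))
  P = {3,6,10}:  v_{3} + v_{6} + v_{10} = 0  →  sig = (3;())
  P = {2,6,7}:  v_{2} + v_{6} + v_{7} = v_{1}  →  sig = (3;(1))
  P = {1,3,10}:  v_{1} + v_{3} + v_{10} = v_{2} + v_{7}  →  sig = (3;(1,1))
  P = {5,6,10,11}:  v_{5} + v_{6} + v_{10} + v_{11} = v_{4}  →  sig = (4;(1))

Sorted signature multiset PRS(X):
[(2;()), (2;()), (2;(1)), (2;(1,1)), (2;(1,1)), (2;(1,1,1)), (2;(1,1,1)), (2;(1,1,1)), (2;(1,1,1,2)), (3;()), (3;(1)), (3;(1,1)), (4;(1))]


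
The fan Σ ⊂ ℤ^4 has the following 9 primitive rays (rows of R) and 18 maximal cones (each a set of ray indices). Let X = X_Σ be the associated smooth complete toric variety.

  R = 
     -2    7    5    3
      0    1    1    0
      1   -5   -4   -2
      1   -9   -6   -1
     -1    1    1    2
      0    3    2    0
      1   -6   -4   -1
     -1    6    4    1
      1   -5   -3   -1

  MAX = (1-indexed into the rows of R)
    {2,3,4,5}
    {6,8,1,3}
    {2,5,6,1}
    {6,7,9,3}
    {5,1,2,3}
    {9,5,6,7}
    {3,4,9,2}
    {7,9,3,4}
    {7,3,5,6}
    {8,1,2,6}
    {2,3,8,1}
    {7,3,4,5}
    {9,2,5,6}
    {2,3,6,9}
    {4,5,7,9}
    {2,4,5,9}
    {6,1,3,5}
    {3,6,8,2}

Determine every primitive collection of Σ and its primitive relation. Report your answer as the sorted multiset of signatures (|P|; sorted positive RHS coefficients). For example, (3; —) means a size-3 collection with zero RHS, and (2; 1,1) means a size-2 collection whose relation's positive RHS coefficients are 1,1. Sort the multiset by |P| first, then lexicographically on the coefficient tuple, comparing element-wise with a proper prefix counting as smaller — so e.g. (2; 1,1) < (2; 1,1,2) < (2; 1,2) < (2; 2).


12 minimal non-faces of Δ(Σ) (on 9 rays):

  {7,8}:  v_{7} + v_{8} = 0  so sig = (2; —)
  {1,7}:  v_{1} + v_{7} = v_{5}  so sig = (2; 1)
  {2,7}:  v_{2} + v_{7} = v_{9}  so sig = (2; 1)
  {4,6}:  v_{4} + v_{6} = v_{7}  so sig = (2; 1)
  {5,8}:  v_{5} + v_{8} = v_{1}  so sig = (2; 1)
  {8,9}:  v_{8} + v_{9} = v_{2}  so sig = (2; 1)
  {1,9}:  v_{1} + v_{9} = v_{2} + v_{5}  so sig = (2; 1,1)
  {4,8}:  v_{4} + v_{8} = v_{2} + v_{3} + v_{5}  so sig = (2; 1,1,1)
  {1,4}:  v_{1} + v_{4} = v_{2} + v_{3} + 2·v_{5}  so sig = (2; 1,1,2)
  {3,5,9}:  v_{3} + v_{5} + v_{9} = v_{4}  so sig = (3; 1)
  {2,3,5,6}:  v_{2} + v_{3} + v_{5} + v_{6} = 0  so sig = (4; —)
  {1,2,3,6}:  v_{1} + v_{2} + v_{3} + v_{6} = v_{8}  so sig = (4; 1)

so the primitive-relation signature multiset is
    (2; —)
    (2; 1)
    (2; 1)
    (2; 1)
    (2; 1)
    (2; 1)
    (2; 1,1)
    (2; 1,1,1)
    (2; 1,1,2)
    (3; 1)
    (4; —)
    (4; 1)


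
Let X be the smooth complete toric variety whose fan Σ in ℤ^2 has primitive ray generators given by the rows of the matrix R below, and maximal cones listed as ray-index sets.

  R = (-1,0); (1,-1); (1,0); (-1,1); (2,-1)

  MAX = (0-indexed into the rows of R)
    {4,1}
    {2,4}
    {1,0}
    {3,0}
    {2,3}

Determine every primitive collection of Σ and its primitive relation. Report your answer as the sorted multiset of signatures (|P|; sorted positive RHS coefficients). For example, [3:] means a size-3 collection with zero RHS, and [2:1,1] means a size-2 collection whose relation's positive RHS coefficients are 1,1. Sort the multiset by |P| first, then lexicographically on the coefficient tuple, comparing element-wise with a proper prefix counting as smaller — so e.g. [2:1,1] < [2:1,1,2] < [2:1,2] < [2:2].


5 minimal non-faces of Δ(Σ) (on 5 rays):

  • {0,2}:  v_{0} + v_{2} = 0  →  sig = [2:]
  • {1,3}:  v_{1} + v_{3} = 0  →  sig = [2:]
  • {0,4}:  v_{0} + v_{4} = v_{1}  →  sig = [2:1]
  • {1,2}:  v_{1} + v_{2} = v_{4}  →  sig = [2:1]
  • {3,4}:  v_{3} + v_{4} = v_{2}  →  sig = [2:1]

Sorted signature multiset PRS(X):
{ [2:] ×2,  [2:1] ×3 }


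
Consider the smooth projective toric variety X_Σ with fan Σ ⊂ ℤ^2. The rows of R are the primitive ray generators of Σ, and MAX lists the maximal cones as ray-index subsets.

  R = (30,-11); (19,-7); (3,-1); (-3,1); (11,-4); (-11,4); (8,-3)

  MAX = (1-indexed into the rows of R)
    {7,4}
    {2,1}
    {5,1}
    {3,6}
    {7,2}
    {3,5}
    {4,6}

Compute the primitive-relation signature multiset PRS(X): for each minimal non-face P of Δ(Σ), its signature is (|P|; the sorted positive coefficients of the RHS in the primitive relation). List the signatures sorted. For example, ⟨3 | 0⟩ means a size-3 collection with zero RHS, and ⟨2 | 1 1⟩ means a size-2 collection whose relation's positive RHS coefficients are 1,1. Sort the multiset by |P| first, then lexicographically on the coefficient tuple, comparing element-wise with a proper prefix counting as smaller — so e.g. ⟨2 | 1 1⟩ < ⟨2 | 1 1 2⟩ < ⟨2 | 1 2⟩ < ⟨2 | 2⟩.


Σ has 14 primitive collections:

  P = {3,4}:  v_{3} + v_{4} = 0  ⟹  sig = ⟨2 | 0⟩
  P = {5,6}:  v_{5} + v_{6} = 0  ⟹  sig = ⟨2 | 0⟩
  P = {1,6}:  v_{1} + v_{6} = v_{2}  ⟹  sig = ⟨2 | 1⟩
  P = {2,5}:  v_{2} + v_{5} = v_{1}  ⟹  sig = ⟨2 | 1⟩
  P = {2,6}:  v_{2} + v_{6} = v_{7}  ⟹  sig = ⟨2 | 1⟩
  P = {3,7}:  v_{3} + v_{7} = v_{5}  ⟹  sig = ⟨2 | 1⟩
  P = {4,5}:  v_{4} + v_{5} = v_{7}  ⟹  sig = ⟨2 | 1⟩
  P = {5,7}:  v_{5} + v_{7} = v_{2}  ⟹  sig = ⟨2 | 1⟩
  P = {6,7}:  v_{6} + v_{7} = v_{4}  ⟹  sig = ⟨2 | 1⟩
  P = {1,4}:  v_{1} + v_{4} = v_{2} + v_{7}  ⟹  sig = ⟨2 | 1 1⟩
  P = {1,7}:  v_{1} + v_{7} = 2·v_{2}  ⟹  sig = ⟨2 | 2⟩
  P = {2,3}:  v_{2} + v_{3} = 2·v_{5}  ⟹  sig = ⟨2 | 2⟩
  P = {2,4}:  v_{2} + v_{4} = 2·v_{7}  ⟹  sig = ⟨2 | 2⟩
  P = {1,3}:  v_{1} + v_{3} = 3·v_{5}  ⟹  sig = ⟨2 | 3⟩

so the primitive-relation signature multiset is
    ⟨2 | 0⟩
    ⟨2 | 0⟩
    ⟨2 | 1⟩
    ⟨2 | 1⟩
    ⟨2 | 1⟩
    ⟨2 | 1⟩
    ⟨2 | 1⟩
    ⟨2 | 1⟩
    ⟨2 | 1⟩
    ⟨2 | 1 1⟩
    ⟨2 | 2⟩
    ⟨2 | 2⟩
    ⟨2 | 2⟩
    ⟨2 | 3⟩


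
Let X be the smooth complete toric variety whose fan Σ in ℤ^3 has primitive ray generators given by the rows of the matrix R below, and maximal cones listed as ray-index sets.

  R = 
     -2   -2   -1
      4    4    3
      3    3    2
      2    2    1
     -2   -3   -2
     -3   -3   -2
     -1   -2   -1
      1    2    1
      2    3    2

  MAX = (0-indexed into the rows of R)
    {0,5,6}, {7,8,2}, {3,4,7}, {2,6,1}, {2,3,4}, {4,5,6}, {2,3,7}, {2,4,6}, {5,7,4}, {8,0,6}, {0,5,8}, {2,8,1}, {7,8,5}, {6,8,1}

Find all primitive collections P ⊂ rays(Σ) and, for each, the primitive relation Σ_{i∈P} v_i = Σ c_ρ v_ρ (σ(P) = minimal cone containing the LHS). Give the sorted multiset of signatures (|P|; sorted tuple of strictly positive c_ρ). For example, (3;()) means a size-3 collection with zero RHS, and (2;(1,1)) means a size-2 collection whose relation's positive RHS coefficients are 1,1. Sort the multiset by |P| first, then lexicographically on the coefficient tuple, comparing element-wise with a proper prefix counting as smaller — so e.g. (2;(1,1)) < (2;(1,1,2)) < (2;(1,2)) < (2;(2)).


Primitive collections (18):

  P={0,3}:  v_{0} + v_{3} = 0 — sig = (2;())
  P={2,5}:  v_{2} + v_{5} = 0 — sig = (2;())
  P={4,8}:  v_{4} + v_{8} = 0 — sig = (2;())
  P={6,7}:  v_{6} + v_{7} = 0 — sig = (2;())
  P={0,2}:  v_{0} + v_{2} = v_{6} + v_{8} — sig = (2;(1,1))
  P={0,4}:  v_{0} + v_{4} = v_{5} + v_{6} — sig = (2;(1,1))
  P={0,7}:  v_{0} + v_{7} = v_{5} + v_{8} — sig = (2;(1,1))
  P={1,4}:  v_{1} + v_{4} = v_{2} + v_{6} — sig = (2;(1,1))
  P={1,5}:  v_{1} + v_{5} = v_{6} + v_{8} — sig = (2;(1,1))
  P={1,7}:  v_{1} + v_{7} = v_{2} + v_{8} — sig = (2;(1,1))
  P={3,5}:  v_{3} + v_{5} = v_{4} + v_{7} — sig = (2;(1,1))
  P={3,6}:  v_{3} + v_{6} = v_{2} + v_{4} — sig = (2;(1,1))
  P={3,8}:  v_{3} + v_{8} = v_{2} + v_{7} — sig = (2;(1,1))
  P={1,3}:  v_{1} + v_{3} = 2·v_{2} — sig = (2;(2))
  P={0,1}:  v_{0} + v_{1} = 2·v_{6} + 2·v_{8} — sig = (2;(2,2))
  P={2,4,7}:  v_{2} + v_{4} + v_{7} = v_{3} — sig = (3;(1))
  P={2,6,8}:  v_{2} + v_{6} + v_{8} = v_{1} — sig = (3;(1))
  P={5,6,8}:  v_{5} + v_{6} + v_{8} = v_{0} — sig = (3;(1))

so the primitive-relation signature multiset is
    |P|=2: 15 collections, coeffs (), (), (), (), (1,1), (1,1), (1,1), (1,1), (1,1), (1,1), (1,1), (1,1), (1,1), (2), (2,2)
    |P|=3: 3 collections, coeffs (1), (1), (1)


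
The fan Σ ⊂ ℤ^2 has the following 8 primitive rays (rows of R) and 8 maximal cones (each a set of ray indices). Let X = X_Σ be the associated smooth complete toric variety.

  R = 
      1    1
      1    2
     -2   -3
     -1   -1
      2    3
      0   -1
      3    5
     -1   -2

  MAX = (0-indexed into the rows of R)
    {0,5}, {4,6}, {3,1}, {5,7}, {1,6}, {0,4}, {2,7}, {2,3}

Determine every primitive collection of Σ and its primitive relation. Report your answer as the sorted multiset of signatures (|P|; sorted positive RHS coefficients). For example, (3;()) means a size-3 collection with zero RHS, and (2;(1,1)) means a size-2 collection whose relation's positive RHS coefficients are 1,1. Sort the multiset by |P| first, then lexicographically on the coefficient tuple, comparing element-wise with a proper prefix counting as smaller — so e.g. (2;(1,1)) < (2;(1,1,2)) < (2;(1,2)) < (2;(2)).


Δ(Σ) — 8 vertices, 20 min non-faces:

  {0,3}:  v_{0} + v_{3} = 0 ; sig = (2;())
  {1,7}:  v_{1} + v_{7} = 0 ; sig = (2;())
  {2,4}:  v_{2} + v_{4} = 0 ; sig = (2;())
  {0,1}:  v_{0} + v_{1} = v_{4} ; sig = (2;(1))
  {0,2}:  v_{0} + v_{2} = v_{7} ; sig = (2;(1))
  {0,7}:  v_{0} + v_{7} = v_{5} ; sig = (2;(1))
  {1,2}:  v_{1} + v_{2} = v_{3} ; sig = (2;(1))
  {1,4}:  v_{1} + v_{4} = v_{6} ; sig = (2;(1))
  {1,5}:  v_{1} + v_{5} = v_{0} ; sig = (2;(1))
  {2,6}:  v_{2} + v_{6} = v_{1} ; sig = (2;(1))
  {3,4}:  v_{3} + v_{4} = v_{1} ; sig = (2;(1))
  {3,5}:  v_{3} + v_{5} = v_{7} ; sig = (2;(1))
  {3,7}:  v_{3} + v_{7} = v_{2} ; sig = (2;(1))
  {4,7}:  v_{4} + v_{7} = v_{0} ; sig = (2;(1))
  {6,7}:  v_{6} + v_{7} = v_{4} ; sig = (2;(1))
  {5,6}:  v_{5} + v_{6} = v_{0} + v_{4} ; sig = (2;(1,1))
  {0,6}:  v_{0} + v_{6} = 2·v_{4} ; sig = (2;(2))
  {2,5}:  v_{2} + v_{5} = 2·v_{7} ; sig = (2;(2))
  {3,6}:  v_{3} + v_{6} = 2·v_{1} ; sig = (2;(2))
  {4,5}:  v_{4} + v_{5} = 2·v_{0} ; sig = (2;(2))

so the primitive-relation signature multiset is
    (2;())
    (2;())
    (2;())
    (2;(1))
    (2;(1))
    (2;(1))
    (2;(1))
    (2;(1))
    (2;(1))
    (2;(1))
    (2;(1))
    (2;(1))
    (2;(1))
    (2;(1))
    (2;(1))
    (2;(1,1))
    (2;(2))
    (2;(2))
    (2;(2))
    (2;(2))


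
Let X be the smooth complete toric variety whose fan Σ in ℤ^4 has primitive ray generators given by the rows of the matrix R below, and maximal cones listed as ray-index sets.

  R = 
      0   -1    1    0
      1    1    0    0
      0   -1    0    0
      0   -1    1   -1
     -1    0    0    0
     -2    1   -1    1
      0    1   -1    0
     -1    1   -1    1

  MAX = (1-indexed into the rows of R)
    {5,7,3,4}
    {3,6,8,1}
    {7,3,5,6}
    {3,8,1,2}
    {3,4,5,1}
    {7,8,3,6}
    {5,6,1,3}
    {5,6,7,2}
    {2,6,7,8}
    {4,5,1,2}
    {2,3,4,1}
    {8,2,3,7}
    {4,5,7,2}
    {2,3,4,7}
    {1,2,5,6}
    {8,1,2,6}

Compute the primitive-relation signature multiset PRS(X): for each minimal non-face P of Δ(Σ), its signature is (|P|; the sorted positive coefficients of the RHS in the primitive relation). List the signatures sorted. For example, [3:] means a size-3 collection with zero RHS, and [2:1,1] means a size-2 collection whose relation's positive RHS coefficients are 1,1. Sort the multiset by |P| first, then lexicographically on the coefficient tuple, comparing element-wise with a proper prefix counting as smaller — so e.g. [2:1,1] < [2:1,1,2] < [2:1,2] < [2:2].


6 collections generate NE(X_Σ); each relation:

  P = {1,7}:  v_{1} + v_{7} = 0  ⇒ sig = [2:]
  P = {4,8}:  v_{4} + v_{8} = v_{5}  ⇒ sig = [2:1]
  P = {5,8}:  v_{5} + v_{8} = v_{6}  ⇒ sig = [2:1]
  P = {4,6}:  v_{4} + v_{6} = 2·v_{5}  ⇒ sig = [2:2]
  P = {2,3,5}:  v_{2} + v_{3} + v_{5} = 0  ⇒ sig = [3:]
  P = {2,3,6}:  v_{2} + v_{3} + v_{6} = v_{8}  ⇒ sig = [3:1]

so the primitive-relation signature multiset is
    |P|=2: 4 collections, coeffs (), (1), (1), (2)
    |P|=3: 2 collections, coeffs (), (1)


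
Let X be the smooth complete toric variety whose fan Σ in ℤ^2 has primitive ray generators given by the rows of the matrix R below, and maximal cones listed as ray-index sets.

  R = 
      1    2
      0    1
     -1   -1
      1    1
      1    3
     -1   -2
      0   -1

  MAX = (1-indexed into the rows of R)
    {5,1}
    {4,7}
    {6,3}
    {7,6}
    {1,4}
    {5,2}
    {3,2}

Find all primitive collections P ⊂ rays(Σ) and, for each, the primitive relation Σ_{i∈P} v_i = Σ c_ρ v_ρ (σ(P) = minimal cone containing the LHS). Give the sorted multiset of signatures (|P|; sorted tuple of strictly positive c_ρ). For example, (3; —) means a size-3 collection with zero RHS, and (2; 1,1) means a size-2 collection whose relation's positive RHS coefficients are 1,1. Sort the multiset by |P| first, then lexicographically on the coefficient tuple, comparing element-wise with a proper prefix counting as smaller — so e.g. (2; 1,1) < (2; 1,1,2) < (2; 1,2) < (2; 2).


|primitive collections| = 14. Relations:

  P = {1,6}:  v_{1} + v_{6} = 0  →  sig = (2; —)
  P = {2,7}:  v_{2} + v_{7} = 0  →  sig = (2; —)
  P = {3,4}:  v_{3} + v_{4} = 0  →  sig = (2; —)
  P = {1,2}:  v_{1} + v_{2} = v_{5}  →  sig = (2; 1)
  P = {1,3}:  v_{1} + v_{3} = v_{2}  →  sig = (2; 1)
  P = {1,7}:  v_{1} + v_{7} = v_{4}  →  sig = (2; 1)
  P = {2,4}:  v_{2} + v_{4} = v_{1}  →  sig = (2; 1)
  P = {2,6}:  v_{2} + v_{6} = v_{3}  →  sig = (2; 1)
  P = {3,7}:  v_{3} + v_{7} = v_{6}  →  sig = (2; 1)
  P = {4,6}:  v_{4} + v_{6} = v_{7}  →  sig = (2; 1)
  P = {5,6}:  v_{5} + v_{6} = v_{2}  →  sig = (2; 1)
  P = {5,7}:  v_{5} + v_{7} = v_{1}  →  sig = (2; 1)
  P = {3,5}:  v_{3} + v_{5} = 2·v_{2}  →  sig = (2; 2)
  P = {4,5}:  v_{4} + v_{5} = 2·v_{1}  →  sig = (2; 2)

Hence PRS(X_Σ) =
    |P|=2: 14 collections, coeffs (), (), (), (1), (1), (1), (1), (1), (1), (1), (1), (1), (2), (2)


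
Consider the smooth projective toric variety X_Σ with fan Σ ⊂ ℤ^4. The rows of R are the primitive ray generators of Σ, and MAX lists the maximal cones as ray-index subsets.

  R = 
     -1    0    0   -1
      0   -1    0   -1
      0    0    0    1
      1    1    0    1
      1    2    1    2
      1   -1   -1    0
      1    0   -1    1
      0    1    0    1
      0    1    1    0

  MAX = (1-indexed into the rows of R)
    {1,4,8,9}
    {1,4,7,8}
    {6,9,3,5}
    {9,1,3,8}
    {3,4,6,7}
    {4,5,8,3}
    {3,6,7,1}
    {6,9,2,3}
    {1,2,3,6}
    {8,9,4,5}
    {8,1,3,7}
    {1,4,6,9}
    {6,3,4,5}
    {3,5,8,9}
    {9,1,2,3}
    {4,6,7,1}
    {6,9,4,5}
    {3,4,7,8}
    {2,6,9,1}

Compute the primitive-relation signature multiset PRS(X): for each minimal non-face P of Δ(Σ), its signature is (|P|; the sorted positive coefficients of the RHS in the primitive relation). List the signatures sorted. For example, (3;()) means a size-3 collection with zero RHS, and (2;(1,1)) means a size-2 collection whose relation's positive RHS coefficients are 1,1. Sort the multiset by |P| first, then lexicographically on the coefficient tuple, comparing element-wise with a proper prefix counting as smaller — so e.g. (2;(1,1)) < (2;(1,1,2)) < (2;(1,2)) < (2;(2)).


Δ(Σ) — 9 vertices, 11 min non-faces:

  P={2,8}:  v_{2} + v_{8} = 0 — sig = (2;())
  P={2,7}:  v_{2} + v_{7} = v_{6} — sig = (2;(1))
  P={6,8}:  v_{6} + v_{8} = v_{7} — sig = (2;(1))
  P={7,9}:  v_{7} + v_{9} = v_{4} — sig = (2;(1))
  P={1,5}:  v_{1} + v_{5} = v_{8} + v_{9} — sig = (2;(1,1))
  P={2,4}:  v_{2} + v_{4} = v_{6} + v_{9} — sig = (2;(1,1))
  P={2,5}:  v_{2} + v_{5} = v_{3} + v_{6} + 2·v_{9} — sig = (2;(1,1,2))
  P={5,7}:  v_{5} + v_{7} = v_{3} + 2·v_{4} — sig = (2;(1,2))
  P={1,3,4}:  v_{1} + v_{3} + v_{4} = v_{8} — sig = (3;(1))
  P={3,4,9}:  v_{3} + v_{4} + v_{9} = v_{5} — sig = (3;(1))
  P={1,3,6,9}:  v_{1} + v_{3} + v_{6} + v_{9} = 0 — sig = (4;())

Signatures (|P|; sorted positive RHS coefficients), sorted:
    (2;())
    (2;(1))
    (2;(1))
    (2;(1))
    (2;(1,1))
    (2;(1,1))
    (2;(1,1,2))
    (2;(1,2))
    (3;(1))
    (3;(1))
    (4;())


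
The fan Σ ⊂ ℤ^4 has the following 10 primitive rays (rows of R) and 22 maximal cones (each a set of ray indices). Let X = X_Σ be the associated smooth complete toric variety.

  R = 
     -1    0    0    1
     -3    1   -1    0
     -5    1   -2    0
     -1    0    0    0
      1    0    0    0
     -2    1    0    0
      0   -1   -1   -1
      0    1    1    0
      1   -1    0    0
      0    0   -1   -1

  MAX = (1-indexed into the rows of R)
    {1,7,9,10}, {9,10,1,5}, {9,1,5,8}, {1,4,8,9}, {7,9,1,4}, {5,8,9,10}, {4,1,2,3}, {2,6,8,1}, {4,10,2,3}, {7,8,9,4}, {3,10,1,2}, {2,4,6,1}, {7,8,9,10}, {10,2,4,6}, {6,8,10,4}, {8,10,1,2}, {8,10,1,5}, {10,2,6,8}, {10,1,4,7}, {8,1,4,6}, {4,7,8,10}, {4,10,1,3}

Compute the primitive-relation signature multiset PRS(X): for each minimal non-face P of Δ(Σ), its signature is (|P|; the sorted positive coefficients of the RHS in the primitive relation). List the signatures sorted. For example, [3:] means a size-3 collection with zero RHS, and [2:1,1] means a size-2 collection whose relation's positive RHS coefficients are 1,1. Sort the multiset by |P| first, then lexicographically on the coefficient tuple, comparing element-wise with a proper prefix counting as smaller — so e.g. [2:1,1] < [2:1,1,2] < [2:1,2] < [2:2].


The 20 primitive collections of Σ (r=10, n=4):

  {4,5}:  v_{4} + v_{5} = 0  so sig = [2:]
  {6,9}:  v_{6} + v_{9} = v_{4}  so sig = [2:1]
  {3,8}:  v_{3} + v_{8} = v_{2} + v_{6}  so sig = [2:1,1]
  {5,7}:  v_{5} + v_{7} = v_{9} + v_{10}  so sig = [2:1,1]
  {2,9}:  v_{2} + v_{9} = v_{1} + v_{4} + v_{10}  so sig = [2:1,1,1]
  {3,5}:  v_{3} + v_{5} = v_{1} + v_{2} + v_{10}  so sig = [2:1,1,1]
  {5,6}:  v_{5} + v_{6} = v_{1} + v_{8} + v_{10}  so sig = [2:1,1,1]
  {3,6}:  v_{3} + v_{6} = 2·v_{2} + v_{4}  so sig = [2:1,2]
  {6,7}:  v_{6} + v_{7} = 2·v_{4} + v_{10}  so sig = [2:1,2]
  {2,5}:  v_{2} + v_{5} = 2·v_{1} + v_{8} + 2·v_{10}  so sig = [2:1,2,2]
  {2,7}:  v_{2} + v_{7} = v_{1} + 2·v_{4} + 2·v_{10}  so sig = [2:1,2,2]
  {3,9}:  v_{3} + v_{9} = 2·v_{1} + 2·v_{4} + 2·v_{10}  so sig = [2:2,2,2]
  {3,7}:  v_{3} + v_{7} = 2·v_{1} + 3·v_{4} + 3·v_{10}  so sig = [2:2,3,3]
  {1,6,10}:  v_{1} + v_{6} + v_{10} = v_{2}  so sig = [3:1]
  {1,7,8}:  v_{1} + v_{7} + v_{8} = v_{4}  so sig = [3:1]
  {4,9,10}:  v_{4} + v_{9} + v_{10} = v_{7}  so sig = [3:1]
  {2,4,8}:  v_{2} + v_{4} + v_{8} = 2·v_{6}  so sig = [3:2]
  {1,8,9,10}:  v_{1} + v_{8} + v_{9} + v_{10} = 0  so sig = [4:]
  {1,2,4,10}:  v_{1} + v_{2} + v_{4} + v_{10} = v_{3}  so sig = [4:1]
  {1,4,8,10}:  v_{1} + v_{4} + v_{8} + v_{10} = v_{6}  so sig = [4:1]

so the primitive-relation signature multiset is
    [2:]
    [2:1]
    [2:1,1]
    [2:1,1]
    [2:1,1,1]
    [2:1,1,1]
    [2:1,1,1]
    [2:1,2]
    [2:1,2]
    [2:1,2,2]
    [2:1,2,2]
    [2:2,2,2]
    [2:2,3,3]
    [3:1]
    [3:1]
    [3:1]
    [3:2]
    [4:]
    [4:1]
    [4:1]


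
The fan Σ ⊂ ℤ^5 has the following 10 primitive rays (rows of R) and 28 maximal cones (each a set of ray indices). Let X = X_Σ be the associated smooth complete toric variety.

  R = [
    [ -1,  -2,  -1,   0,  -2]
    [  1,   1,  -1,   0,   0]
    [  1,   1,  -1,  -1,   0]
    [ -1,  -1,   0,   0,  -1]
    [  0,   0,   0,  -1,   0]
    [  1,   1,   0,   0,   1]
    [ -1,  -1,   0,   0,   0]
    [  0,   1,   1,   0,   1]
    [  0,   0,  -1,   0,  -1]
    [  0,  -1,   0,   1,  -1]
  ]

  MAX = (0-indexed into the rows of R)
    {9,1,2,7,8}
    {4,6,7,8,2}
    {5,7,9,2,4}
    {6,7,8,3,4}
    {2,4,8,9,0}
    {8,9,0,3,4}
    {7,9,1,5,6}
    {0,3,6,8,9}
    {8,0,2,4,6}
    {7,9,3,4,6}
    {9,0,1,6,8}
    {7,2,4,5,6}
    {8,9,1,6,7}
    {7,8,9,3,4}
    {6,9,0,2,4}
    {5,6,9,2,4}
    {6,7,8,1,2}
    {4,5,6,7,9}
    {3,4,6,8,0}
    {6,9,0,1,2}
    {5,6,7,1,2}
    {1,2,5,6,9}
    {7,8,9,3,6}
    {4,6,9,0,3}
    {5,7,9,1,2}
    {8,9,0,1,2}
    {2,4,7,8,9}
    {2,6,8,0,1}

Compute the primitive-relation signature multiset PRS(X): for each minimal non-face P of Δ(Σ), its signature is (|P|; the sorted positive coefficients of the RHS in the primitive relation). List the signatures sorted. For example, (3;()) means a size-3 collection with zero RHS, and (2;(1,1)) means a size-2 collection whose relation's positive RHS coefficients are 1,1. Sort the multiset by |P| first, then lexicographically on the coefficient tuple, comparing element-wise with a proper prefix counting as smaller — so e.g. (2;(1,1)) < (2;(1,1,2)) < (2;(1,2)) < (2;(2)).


10 collections generate NE(X_Σ); each relation:

  P = {3,5}:  v_{3} + v_{5} = 0  so sig = (2;())
  P = {0,7}:  v_{0} + v_{7} = v_{3}  so sig = (2;(1))
  P = {1,3}:  v_{1} + v_{3} = v_{8}  so sig = (2;(1))
  P = {1,4}:  v_{1} + v_{4} = v_{2}  so sig = (2;(1))
  P = {5,8}:  v_{5} + v_{8} = v_{1}  so sig = (2;(1))
  P = {2,3}:  v_{2} + v_{3} = v_{4} + v_{8}  so sig = (2;(1,1))
  P = {0,5}:  v_{0} + v_{5} = v_{2} + v_{6} + v_{9}  so sig = (2;(1,1,1))
  P = {2,6,7,9}:  v_{2} + v_{6} + v_{7} + v_{9} = 0  so sig = (4;())
  P = {4,6,8,9}:  v_{4} + v_{6} + v_{8} + v_{9} = v_{0}  so sig = (4;(1))
  P = {2,6,8,9}:  v_{2} + v_{6} + v_{8} + v_{9} = v_{0} + v_{1}  so sig = (4;(1,1))

Sorted signature multiset PRS(X):
[(2;()), (2;(1)), (2;(1)), (2;(1)), (2;(1)), (2;(1,1)), (2;(1,1,1)), (4;()), (4;(1)), (4;(1,1))]


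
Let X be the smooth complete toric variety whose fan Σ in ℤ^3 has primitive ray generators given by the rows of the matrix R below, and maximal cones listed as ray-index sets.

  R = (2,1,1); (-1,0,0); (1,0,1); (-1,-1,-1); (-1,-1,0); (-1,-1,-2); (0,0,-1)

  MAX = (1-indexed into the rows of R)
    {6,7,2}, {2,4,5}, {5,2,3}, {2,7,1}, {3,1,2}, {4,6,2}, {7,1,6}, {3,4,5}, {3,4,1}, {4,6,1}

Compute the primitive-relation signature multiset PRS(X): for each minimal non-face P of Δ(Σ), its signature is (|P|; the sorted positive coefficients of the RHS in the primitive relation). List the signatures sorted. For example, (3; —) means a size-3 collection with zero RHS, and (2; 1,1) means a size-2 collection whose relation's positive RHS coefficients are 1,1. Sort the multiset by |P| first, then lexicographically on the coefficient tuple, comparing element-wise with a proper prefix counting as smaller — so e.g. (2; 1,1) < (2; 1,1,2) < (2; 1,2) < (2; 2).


9 collections generate NE(X_Σ); each relation:

  P = {1,5}:  v_{1} + v_{5} = v_{3} ; sig = (2; 1)
  P = {4,7}:  v_{4} + v_{7} = v_{6} ; sig = (2; 1)
  P = {5,7}:  v_{5} + v_{7} = v_{4} ; sig = (2; 1)
  P = {3,7}:  v_{3} + v_{7} = v_{1} + v_{4} ; sig = (2; 1,1)
  P = {3,6}:  v_{3} + v_{6} = v_{1} + 2·v_{4} ; sig = (2; 1,2)
  P = {5,6}:  v_{5} + v_{6} = 2·v_{4} ; sig = (2; 2)
  P = {1,2,4}:  v_{1} + v_{2} + v_{4} = 0 ; sig = (3; —)
  P = {1,2,6}:  v_{1} + v_{2} + v_{6} = v_{7} ; sig = (3; 1)
  P = {2,3,4}:  v_{2} + v_{3} + v_{4} = v_{5} ; sig = (3; 1)

Hence PRS(X_Σ) =
    |P|=2: 6 collections, coeffs (1), (1), (1), (1,1), (1,2), (2)
    |P|=3: 3 collections, coeffs (), (1), (1)


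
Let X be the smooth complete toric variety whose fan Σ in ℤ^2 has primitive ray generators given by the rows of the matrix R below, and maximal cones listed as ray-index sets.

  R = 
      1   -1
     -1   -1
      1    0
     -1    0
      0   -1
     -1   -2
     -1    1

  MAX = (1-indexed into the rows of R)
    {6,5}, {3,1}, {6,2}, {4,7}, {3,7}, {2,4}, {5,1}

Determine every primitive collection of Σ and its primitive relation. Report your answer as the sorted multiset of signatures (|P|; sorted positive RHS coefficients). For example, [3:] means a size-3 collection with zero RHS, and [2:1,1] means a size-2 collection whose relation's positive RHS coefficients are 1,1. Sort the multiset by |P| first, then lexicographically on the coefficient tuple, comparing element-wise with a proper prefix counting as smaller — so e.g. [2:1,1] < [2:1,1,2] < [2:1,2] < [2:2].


Σ has 14 primitive collections:

  P = {1,7}:  v_{1} + v_{7} = 0  ⟹  sig = [2:]
  P = {3,4}:  v_{3} + v_{4} = 0  ⟹  sig = [2:]
  P = {1,4}:  v_{1} + v_{4} = v_{5}  ⟹  sig = [2:1]
  P = {2,3}:  v_{2} + v_{3} = v_{5}  ⟹  sig = [2:1]
  P = {2,5}:  v_{2} + v_{5} = v_{6}  ⟹  sig = [2:1]
  P = {3,5}:  v_{3} + v_{5} = v_{1}  ⟹  sig = [2:1]
  P = {4,5}:  v_{4} + v_{5} = v_{2}  ⟹  sig = [2:1]
  P = {5,7}:  v_{5} + v_{7} = v_{4}  ⟹  sig = [2:1]
  P = {6,7}:  v_{6} + v_{7} = v_{2} + v_{4}  ⟹  sig = [2:1,1]
  P = {1,2}:  v_{1} + v_{2} = 2·v_{5}  ⟹  sig = [2:2]
  P = {2,7}:  v_{2} + v_{7} = 2·v_{4}  ⟹  sig = [2:2]
  P = {3,6}:  v_{3} + v_{6} = 2·v_{5}  ⟹  sig = [2:2]
  P = {4,6}:  v_{4} + v_{6} = 2·v_{2}  ⟹  sig = [2:2]
  P = {1,6}:  v_{1} + v_{6} = 3·v_{5}  ⟹  sig = [2:3]

Sorted signature multiset PRS(X):
    [2:]
    [2:]
    [2:1]
    [2:1]
    [2:1]
    [2:1]
    [2:1]
    [2:1]
    [2:1,1]
    [2:2]
    [2:2]
    [2:2]
    [2:2]
    [2:3]


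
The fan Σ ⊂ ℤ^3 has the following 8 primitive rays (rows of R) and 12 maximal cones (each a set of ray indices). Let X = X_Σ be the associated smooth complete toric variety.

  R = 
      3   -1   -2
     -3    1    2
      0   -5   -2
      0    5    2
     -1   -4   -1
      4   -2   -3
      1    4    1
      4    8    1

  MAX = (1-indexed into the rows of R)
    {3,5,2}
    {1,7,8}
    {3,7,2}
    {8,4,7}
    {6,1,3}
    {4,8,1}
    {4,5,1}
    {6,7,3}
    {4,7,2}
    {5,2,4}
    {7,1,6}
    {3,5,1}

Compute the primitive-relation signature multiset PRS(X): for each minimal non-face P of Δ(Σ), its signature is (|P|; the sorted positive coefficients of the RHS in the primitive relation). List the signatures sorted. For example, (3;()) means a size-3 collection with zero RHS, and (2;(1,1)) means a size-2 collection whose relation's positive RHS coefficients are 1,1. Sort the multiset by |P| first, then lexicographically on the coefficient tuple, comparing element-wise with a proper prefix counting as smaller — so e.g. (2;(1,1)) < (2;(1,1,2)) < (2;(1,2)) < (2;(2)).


The 12 primitive collections of Σ (r=8, n=3):

  {1,2}:  v_{1} + v_{2} = 0  so sig = (2;())
  {3,4}:  v_{3} + v_{4} = 0  so sig = (2;())
  {5,7}:  v_{5} + v_{7} = 0  so sig = (2;())
  {2,6}:  v_{2} + v_{6} = v_{3} + v_{7}  so sig = (2;(1,1))
  {2,8}:  v_{2} + v_{8} = v_{4} + v_{7}  so sig = (2;(1,1))
  {3,8}:  v_{3} + v_{8} = v_{1} + v_{7}  so sig = (2;(1,1))
  {4,6}:  v_{4} + v_{6} = v_{1} + v_{7}  so sig = (2;(1,1))
  {5,6}:  v_{5} + v_{6} = v_{1} + v_{3}  so sig = (2;(1,1))
  {5,8}:  v_{5} + v_{8} = v_{1} + v_{4}  so sig = (2;(1,1))
  {6,8}:  v_{6} + v_{8} = 2·v_{1} + 2·v_{7}  so sig = (2;(2,2))
  {1,3,7}:  v_{1} + v_{3} + v_{7} = v_{6}  so sig = (3;(1))
  {1,4,7}:  v_{1} + v_{4} + v_{7} = v_{8}  so sig = (3;(1))

Signatures (|P|; sorted positive RHS coefficients), sorted:
    |P|=2: 10 collections, coeffs (), (), (), (1,1), (1,1), (1,1), (1,1), (1,1), (1,1), (2,2)
    |P|=3: 2 collections, coeffs (1), (1)


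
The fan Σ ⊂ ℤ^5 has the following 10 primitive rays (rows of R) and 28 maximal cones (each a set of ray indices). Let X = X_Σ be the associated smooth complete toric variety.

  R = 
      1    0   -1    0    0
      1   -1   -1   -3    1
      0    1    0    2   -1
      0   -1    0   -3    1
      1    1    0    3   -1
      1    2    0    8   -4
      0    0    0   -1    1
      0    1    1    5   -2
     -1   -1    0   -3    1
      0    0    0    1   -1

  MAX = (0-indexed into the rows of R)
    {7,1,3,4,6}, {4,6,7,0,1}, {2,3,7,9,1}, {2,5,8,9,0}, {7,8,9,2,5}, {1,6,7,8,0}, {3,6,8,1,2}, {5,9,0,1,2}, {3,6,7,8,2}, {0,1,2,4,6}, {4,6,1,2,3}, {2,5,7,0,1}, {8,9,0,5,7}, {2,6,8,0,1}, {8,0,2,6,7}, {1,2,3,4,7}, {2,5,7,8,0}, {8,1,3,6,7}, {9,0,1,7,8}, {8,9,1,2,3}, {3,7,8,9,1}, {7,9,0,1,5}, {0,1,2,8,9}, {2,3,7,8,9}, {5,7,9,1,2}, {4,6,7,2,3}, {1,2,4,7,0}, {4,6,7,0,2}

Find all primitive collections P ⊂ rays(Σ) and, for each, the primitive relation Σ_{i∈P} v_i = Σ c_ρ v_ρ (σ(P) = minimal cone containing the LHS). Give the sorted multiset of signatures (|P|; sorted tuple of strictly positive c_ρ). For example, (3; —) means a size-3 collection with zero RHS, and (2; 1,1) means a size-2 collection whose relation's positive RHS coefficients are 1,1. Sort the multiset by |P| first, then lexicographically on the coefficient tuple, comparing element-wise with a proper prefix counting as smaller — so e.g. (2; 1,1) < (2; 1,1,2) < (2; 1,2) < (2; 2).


11 collections generate NE(X_Σ); each relation:

  {4,8}:  v_{4} + v_{8} = 0 — sig = (2; —)
  {6,9}:  v_{6} + v_{9} = 0 — sig = (2; —)
  {0,3}:  v_{0} + v_{3} = v_{1} — sig = (2; 1)
  {4,9}:  v_{4} + v_{9} = v_{1} + v_{2} + v_{7} — sig = (2; 1,1,1)
  {5,6}:  v_{5} + v_{6} = v_{0} + v_{2} + v_{7} — sig = (2; 1,1,1)
  {3,5}:  v_{3} + v_{5} = v_{1} + v_{2} + v_{7} + v_{9} — sig = (2; 1,1,1,1)
  {4,5}:  v_{4} + v_{5} = v_{0} + v_{1} + 2·v_{2} + 2·v_{7} — sig = (2; 1,1,2,2)
  {1,5,8}:  v_{1} + v_{5} + v_{8} = v_{0} + 2·v_{9} — sig = (3; 1,2)
  {0,2,7,9}:  v_{0} + v_{2} + v_{7} + v_{9} = v_{5} — sig = (4; 1)
  {1,2,6,7}:  v_{1} + v_{2} + v_{6} + v_{7} = v_{4} — sig = (4; 1)
  {1,2,7,8}:  v_{1} + v_{2} + v_{7} + v_{8} = v_{9} — sig = (4; 1)

Sorted signature multiset PRS(X):
[(2; —), (2; —), (2; 1), (2; 1,1,1), (2; 1,1,1), (2; 1,1,1,1), (2; 1,1,2,2), (3; 1,2), (4; 1), (4; 1), (4; 1)]


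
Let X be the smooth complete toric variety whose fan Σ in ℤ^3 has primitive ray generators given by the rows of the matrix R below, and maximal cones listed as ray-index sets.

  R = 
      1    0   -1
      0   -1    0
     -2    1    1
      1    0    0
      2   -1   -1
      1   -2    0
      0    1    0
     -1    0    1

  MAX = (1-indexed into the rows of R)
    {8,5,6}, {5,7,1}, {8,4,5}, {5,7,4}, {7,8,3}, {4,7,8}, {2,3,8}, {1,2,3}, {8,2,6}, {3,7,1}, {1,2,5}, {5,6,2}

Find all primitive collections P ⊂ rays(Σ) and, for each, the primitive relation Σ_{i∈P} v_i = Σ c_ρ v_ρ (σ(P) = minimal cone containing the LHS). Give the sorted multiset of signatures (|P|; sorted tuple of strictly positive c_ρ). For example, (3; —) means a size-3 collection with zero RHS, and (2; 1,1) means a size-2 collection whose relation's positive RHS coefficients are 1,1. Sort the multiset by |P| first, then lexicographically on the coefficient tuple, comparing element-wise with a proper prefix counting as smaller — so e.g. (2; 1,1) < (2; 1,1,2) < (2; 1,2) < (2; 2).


Minimal non-faces — 12 found among 8 rays, 12 max cones:

  • {1,8}:  v_{1} + v_{8} = 0 ; sig = (2; —)
  • {2,7}:  v_{2} + v_{7} = 0 ; sig = (2; —)
  • {3,5}:  v_{3} + v_{5} = 0 ; sig = (2; —)
  • {1,4}:  v_{1} + v_{4} = v_{5} + v_{7} ; sig = (2; 1,1)
  • {1,6}:  v_{1} + v_{6} = v_{2} + v_{5} ; sig = (2; 1,1)
  • {2,4}:  v_{2} + v_{4} = v_{5} + v_{8} ; sig = (2; 1,1)
  • {3,4}:  v_{3} + v_{4} = v_{7} + v_{8} ; sig = (2; 1,1)
  • {3,6}:  v_{3} + v_{6} = v_{2} + v_{8} ; sig = (2; 1,1)
  • {6,7}:  v_{6} + v_{7} = v_{5} + v_{8} ; sig = (2; 1,1)
  • {4,6}:  v_{4} + v_{6} = 2·v_{5} + 2·v_{8} ; sig = (2; 2,2)
  • {2,5,8}:  v_{2} + v_{5} + v_{8} = v_{6} ; sig = (3; 1)
  • {5,7,8}:  v_{5} + v_{7} + v_{8} = v_{4} ; sig = (3; 1)

so the primitive-relation signature multiset is
    (2; —)
    (2; —)
    (2; —)
    (2; 1,1)
    (2; 1,1)
    (2; 1,1)
    (2; 1,1)
    (2; 1,1)
    (2; 1,1)
    (2; 2,2)
    (3; 1)
    (3; 1)


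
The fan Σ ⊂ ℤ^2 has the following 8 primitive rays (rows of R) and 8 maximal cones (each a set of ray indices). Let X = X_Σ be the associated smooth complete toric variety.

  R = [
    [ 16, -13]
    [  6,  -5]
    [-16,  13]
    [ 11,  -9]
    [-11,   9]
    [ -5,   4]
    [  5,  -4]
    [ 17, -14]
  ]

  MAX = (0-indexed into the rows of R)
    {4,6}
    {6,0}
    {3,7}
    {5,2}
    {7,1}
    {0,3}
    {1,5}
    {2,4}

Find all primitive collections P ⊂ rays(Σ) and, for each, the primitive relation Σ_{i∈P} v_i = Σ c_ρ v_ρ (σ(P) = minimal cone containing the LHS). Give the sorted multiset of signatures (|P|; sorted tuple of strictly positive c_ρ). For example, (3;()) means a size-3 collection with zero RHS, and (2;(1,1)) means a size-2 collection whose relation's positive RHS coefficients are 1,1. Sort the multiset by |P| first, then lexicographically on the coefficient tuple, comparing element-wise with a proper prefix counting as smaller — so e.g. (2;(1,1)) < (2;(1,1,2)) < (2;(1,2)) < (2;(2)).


The 20 primitive collections of Σ (r=8, n=2):

  P = {0,2}:  v_{0} + v_{2} = 0  ⟹  sig = (2;())
  P = {3,4}:  v_{3} + v_{4} = 0  ⟹  sig = (2;())
  P = {5,6}:  v_{5} + v_{6} = 0  ⟹  sig = (2;())
  P = {0,4}:  v_{0} + v_{4} = v_{6}  ⟹  sig = (2;(1))
  P = {0,5}:  v_{0} + v_{5} = v_{3}  ⟹  sig = (2;(1))
  P = {1,3}:  v_{1} + v_{3} = v_{7}  ⟹  sig = (2;(1))
  P = {1,4}:  v_{1} + v_{4} = v_{5}  ⟹  sig = (2;(1))
  P = {1,6}:  v_{1} + v_{6} = v_{3}  ⟹  sig = (2;(1))
  P = {2,3}:  v_{2} + v_{3} = v_{5}  ⟹  sig = (2;(1))
  P = {2,6}:  v_{2} + v_{6} = v_{4}  ⟹  sig = (2;(1))
  P = {3,5}:  v_{3} + v_{5} = v_{1}  ⟹  sig = (2;(1))
  P = {3,6}:  v_{3} + v_{6} = v_{0}  ⟹  sig = (2;(1))
  P = {4,5}:  v_{4} + v_{5} = v_{2}  ⟹  sig = (2;(1))
  P = {4,7}:  v_{4} + v_{7} = v_{1}  ⟹  sig = (2;(1))
  P = {2,7}:  v_{2} + v_{7} = v_{1} + v_{5}  ⟹  sig = (2;(1,1))
  P = {0,1}:  v_{0} + v_{1} = 2·v_{3}  ⟹  sig = (2;(2))
  P = {1,2}:  v_{1} + v_{2} = 2·v_{5}  ⟹  sig = (2;(2))
  P = {5,7}:  v_{5} + v_{7} = 2·v_{1}  ⟹  sig = (2;(2))
  P = {6,7}:  v_{6} + v_{7} = 2·v_{3}  ⟹  sig = (2;(2))
  P = {0,7}:  v_{0} + v_{7} = 3·v_{3}  ⟹  sig = (2;(3))

Sorted signature multiset PRS(X):
    |P|=2: 20 collections, coeffs (), (), (), (1), (1), (1), (1), (1), (1), (1), (1), (1), (1), (1), (1,1), (2), (2), (2), (2), (3)


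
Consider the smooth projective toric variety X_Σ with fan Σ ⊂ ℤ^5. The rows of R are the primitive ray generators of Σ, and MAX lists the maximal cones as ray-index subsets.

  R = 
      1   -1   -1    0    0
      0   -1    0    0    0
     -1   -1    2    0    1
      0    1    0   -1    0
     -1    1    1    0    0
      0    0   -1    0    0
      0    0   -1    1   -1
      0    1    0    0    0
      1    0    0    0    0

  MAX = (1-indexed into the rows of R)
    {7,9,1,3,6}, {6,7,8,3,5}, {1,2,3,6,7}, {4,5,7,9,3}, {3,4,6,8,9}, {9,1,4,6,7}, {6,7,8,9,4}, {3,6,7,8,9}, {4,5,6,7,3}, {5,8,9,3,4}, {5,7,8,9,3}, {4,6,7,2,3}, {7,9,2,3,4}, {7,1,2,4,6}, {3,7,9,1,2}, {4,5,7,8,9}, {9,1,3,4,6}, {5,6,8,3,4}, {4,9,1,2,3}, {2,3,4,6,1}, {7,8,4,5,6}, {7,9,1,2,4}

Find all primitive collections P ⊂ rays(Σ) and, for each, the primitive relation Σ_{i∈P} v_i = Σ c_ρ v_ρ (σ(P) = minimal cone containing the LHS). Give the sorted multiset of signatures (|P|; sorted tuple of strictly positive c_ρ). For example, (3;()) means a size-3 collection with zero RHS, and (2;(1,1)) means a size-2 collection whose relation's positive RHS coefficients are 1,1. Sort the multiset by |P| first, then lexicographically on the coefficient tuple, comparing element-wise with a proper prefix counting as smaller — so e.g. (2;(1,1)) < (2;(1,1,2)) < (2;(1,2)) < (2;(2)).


Σ has 9 primitive collections:

  • {1,5}:  v_{1} + v_{5} = 0  →  sig = (2;())
  • {2,8}:  v_{2} + v_{8} = 0  →  sig = (2;())
  • {1,8}:  v_{1} + v_{8} = v_{6} + v_{9}  →  sig = (2;(1,1))
  • {2,5}:  v_{2} + v_{5} = v_{3} + v_{4} + v_{7}  →  sig = (2;(1,1,1))
  • {2,6,9}:  v_{2} + v_{6} + v_{9} = v_{1}  →  sig = (3;(1))
  • {5,6,9}:  v_{5} + v_{6} + v_{9} = v_{8}  →  sig = (3;(1))
  • {1,3,4,7}:  v_{1} + v_{3} + v_{4} + v_{7} = v_{2}  →  sig = (4;(1))
  • {3,4,7,8}:  v_{3} + v_{4} + v_{7} + v_{8} = v_{5}  →  sig = (4;(1))
  • {3,4,6,7,9}:  v_{3} + v_{4} + v_{6} + v_{7} + v_{9} = 0  →  sig = (5;())

Signatures (|P|; sorted positive RHS coefficients), sorted:
    (2;())
    (2;())
    (2;(1,1))
    (2;(1,1,1))
    (3;(1))
    (3;(1))
    (4;(1))
    (4;(1))
    (5;())


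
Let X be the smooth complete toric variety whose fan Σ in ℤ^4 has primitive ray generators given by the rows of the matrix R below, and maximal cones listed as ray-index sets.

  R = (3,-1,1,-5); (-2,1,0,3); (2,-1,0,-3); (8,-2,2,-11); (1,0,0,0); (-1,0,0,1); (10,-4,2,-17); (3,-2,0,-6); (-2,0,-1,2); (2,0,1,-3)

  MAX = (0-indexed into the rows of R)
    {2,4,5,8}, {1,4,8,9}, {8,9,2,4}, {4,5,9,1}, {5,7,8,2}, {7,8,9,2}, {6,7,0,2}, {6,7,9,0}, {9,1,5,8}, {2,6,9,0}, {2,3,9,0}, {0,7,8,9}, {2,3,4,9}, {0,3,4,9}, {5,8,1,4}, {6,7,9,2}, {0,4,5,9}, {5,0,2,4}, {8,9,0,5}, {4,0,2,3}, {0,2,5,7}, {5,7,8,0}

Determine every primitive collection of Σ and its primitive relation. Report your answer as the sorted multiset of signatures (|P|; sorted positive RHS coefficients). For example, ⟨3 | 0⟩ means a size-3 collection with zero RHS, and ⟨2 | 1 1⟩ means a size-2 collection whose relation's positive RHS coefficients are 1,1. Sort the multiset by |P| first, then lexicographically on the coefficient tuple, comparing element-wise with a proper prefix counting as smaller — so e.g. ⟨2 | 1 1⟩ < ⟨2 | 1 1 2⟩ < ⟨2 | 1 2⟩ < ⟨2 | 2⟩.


Δ(Σ) — 10 vertices, 20 min non-faces:

  {1,2}:  v_{1} + v_{2} = 0 ; sig = ⟨2 | 0⟩
  {0,1}:  v_{0} + v_{1} = v_{5} + v_{9} ; sig = ⟨2 | 1 1⟩
  {1,7}:  v_{1} + v_{7} = v_{0} + v_{8} ; sig = ⟨2 | 1 1⟩
  {1,3}:  v_{1} + v_{3} = v_{0} + v_{4} + v_{9} ; sig = ⟨2 | 1 1 1⟩
  {1,6}:  v_{1} + v_{6} = v_{0} + v_{7} + v_{9} ; sig = ⟨2 | 1 1 1⟩
  {3,7}:  v_{3} + v_{7} = v_{0} + 3·v_{2} + v_{9} ; sig = ⟨2 | 1 1 3⟩
  {4,6}:  v_{4} + v_{6} = v_{0} + 3·v_{2} + v_{9} ; sig = ⟨2 | 1 1 3⟩
  {3,5}:  v_{3} + v_{5} = 2·v_{0} + v_{4} ; sig = ⟨2 | 1 2⟩
  {3,8}:  v_{3} + v_{8} = 2·v_{2} + v_{9} ; sig = ⟨2 | 1 2⟩
  {5,6}:  v_{5} + v_{6} = 2·v_{0} + v_{7} ; sig = ⟨2 | 1 2⟩
  {6,8}:  v_{6} + v_{8} = 2·v_{7} + v_{9} ; sig = ⟨2 | 1 2⟩
  {4,7}:  v_{4} + v_{7} = 2·v_{2} ; sig = ⟨2 | 2⟩
  {3,6}:  v_{3} + v_{6} = 2·v_{0} + 4·v_{2} + 2·v_{9} ; sig = ⟨2 | 2 2 4⟩
  {0,2,8}:  v_{0} + v_{2} + v_{8} = v_{7} ; sig = ⟨3 | 1⟩
  {0,4,8}:  v_{0} + v_{4} + v_{8} = v_{2} ; sig = ⟨3 | 1⟩
  {2,5,9}:  v_{2} + v_{5} + v_{9} = v_{0} ; sig = ⟨3 | 1⟩
  {5,7,9}:  v_{5} + v_{7} + v_{9} = 2·v_{0} + v_{8} ; sig = ⟨3 | 1 2⟩
  {4,5,8,9}:  v_{4} + v_{5} + v_{8} + v_{9} = 0 ; sig = ⟨4 | 0⟩
  {0,2,4,9}:  v_{0} + v_{2} + v_{4} + v_{9} = v_{3} ; sig = ⟨4 | 1⟩
  {0,2,7,9}:  v_{0} + v_{2} + v_{7} + v_{9} = v_{6} ; sig = ⟨4 | 1⟩

so the primitive-relation signature multiset is
    |P|=2: 13 collections, coeffs (), (1,1), (1,1), (1,1,1), (1,1,1), (1,1,3), (1,1,3), (1,2), (1,2), (1,2), (1,2), (2), (2,2,4)
    |P|=3: 4 collections, coeffs (1), (1), (1), (1,2)
    |P|=4: 3 collections, coeffs (), (1), (1)
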